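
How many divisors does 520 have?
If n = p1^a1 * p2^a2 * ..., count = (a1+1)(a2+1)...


520 = 2^3 × 5^1 × 13^1
d(520) = (3+1) × (1+1) × (1+1) = 16

16 divisors


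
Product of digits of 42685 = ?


4 × 2 × 6 × 8 × 5 = 1920


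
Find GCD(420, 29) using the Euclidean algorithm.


420 = 14 * 29 + 14
29 = 2 * 14 + 1
14 = 14 * 1 + 0
GCD = 1


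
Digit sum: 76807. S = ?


7 + 6 + 8 + 0 + 7 = 28


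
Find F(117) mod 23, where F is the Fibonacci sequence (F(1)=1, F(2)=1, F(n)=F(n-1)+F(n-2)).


F(k) mod 23 for k=1..117:
1, 1, 2, 3, 5, 8, 13, 21, 11, 9, 20, 6, 3, 9, 12, 21, 10, 8, 18, 3, 21, 1, 22, 0, 22, 22, 21, 20, 18, 15, 10, 2, 12, 14, 3, 17, 20, 14, 11, 2, 13, 15, 5, 20, 2, 22, 1, 0, 1, 1, 2, 3, 5, 8, 13, 21, 11, 9, 20, 6, 3, 9, 12, 21, 10, 8, 18, 3, 21, 1, 22, 0, 22, 22, 21, 20, 18, 15, 10, 2, 12, 14, 3, 17, 20, 14, 11, 2, 13, 15, 5, 20, 2, 22, 1, 0, 1, 1, 2, 3, 5, 8, 13, 21, 11, 9, 20, 6, 3, 9, 12, 21, 10, 8, 18, 3, 21
F(117) mod 23 = 21


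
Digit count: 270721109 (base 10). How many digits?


270721109 has 9 digits in base 10
floor(log10(270721109)) + 1 = floor(8.4325) + 1 = 9

9 digits (base 10)


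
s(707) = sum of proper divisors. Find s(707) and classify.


Proper divisors: 1, 7, 101
Sum = 1 + 7 + 101 = 109
109 < 707 → deficient

s(707) = 109 (deficient)


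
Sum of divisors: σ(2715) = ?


Divisors of 2715: 1, 3, 5, 15, 181, 543, 905, 2715
Sum = 1 + 3 + 5 + 15 + 181 + 543 + 905 + 2715 = 4368

σ(2715) = 4368


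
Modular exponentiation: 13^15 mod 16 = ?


13^1 mod 16 = 13
13^2 mod 16 = 9
13^3 mod 16 = 5
13^4 mod 16 = 1
13^5 mod 16 = 13
13^6 mod 16 = 9
13^7 mod 16 = 5
13^8 mod 16 = 1
13^9 mod 16 = 13
13^10 mod 16 = 9
13^11 mod 16 = 5
13^12 mod 16 = 1
13^13 mod 16 = 13
13^14 mod 16 = 9
13^15 mod 16 = 5


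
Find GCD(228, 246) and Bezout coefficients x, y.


Tabular extended Euclidean (each row: r = 228*s + 246*t):
r=228, s=1, t=0
r=246, s=0, t=1
q=0: r=228, s=1, t=0   [228*(1) + 246*(0) = 228]
q=1: r=18, s=-1, t=1   [228*(-1) + 246*(1) = 18]
q=12: r=12, s=13, t=-12   [228*(13) + 246*(-12) = 12]
q=1: r=6, s=-14, t=13   [228*(-14) + 246*(13) = 6]
q=2: r=0, s=41, t=-38   [228*(41) + 246*(-38) = 0]
GCD = 6; from the row with r=6: x=-14, y=13
Check: 228*(-14) + 246*(13) = -3192 + 3198 = 6

GCD = 6, x = -14, y = 13


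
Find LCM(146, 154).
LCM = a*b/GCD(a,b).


GCD(146, 154) = 2
LCM = 146*154/2 = 22484/2 = 11242

LCM = 11242


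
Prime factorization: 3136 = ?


3136 / 2 = 1568
1568 / 2 = 784
784 / 2 = 392
392 / 2 = 196
196 / 2 = 98
98 / 2 = 49
49 / 7 = 7
7 / 7 = 1
3136 = 2^6 × 7^2


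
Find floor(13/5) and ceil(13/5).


13/5 = 2.6000
floor = 2
ceil = 3

floor = 2, ceil = 3


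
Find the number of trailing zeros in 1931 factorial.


floor(1931/5) = 386
floor(1931/25) = 77
floor(1931/125) = 15
floor(1931/625) = 3
Total = 481

481 trailing zeros


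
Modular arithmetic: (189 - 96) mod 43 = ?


189 - 96 = 93
93 mod 43 = 7


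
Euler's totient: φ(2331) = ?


2331 = 3^2 × 7 × 37
Prime factors: 3, 7, 37
φ(2331) = 2331 × (1-1/3) × (1-1/7) × (1-1/37)
= 2331 × 2/3 × 6/7 × 36/37 = 1296

φ(2331) = 1296


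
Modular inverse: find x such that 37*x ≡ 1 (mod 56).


Use the extended Euclidean algorithm on (56, 37); each row r = 56*s + 37*t:
r=56, s=1, t=0
r=37, s=0, t=1
q=1: r=19, s=1, t=-1   [56*(1) + 37*(-1) = 19]
q=1: r=18, s=-1, t=2   [56*(-1) + 37*(2) = 18]
q=1: r=1, s=2, t=-3   [56*(2) + 37*(-3) = 1]
q=18: r=0, s=-37, t=56   [56*(-37) + 37*(56) = 0]
GCD = 1 with t = -3, so 37*(-3) ≡ 1 (mod 56)
Inverse = -3 mod 56 = 53
Check: 37 * 53 = 1961 ≡ 1 (mod 56)

37^(-1) ≡ 53 (mod 56)


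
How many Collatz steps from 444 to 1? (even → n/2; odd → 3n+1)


444 → 222 → 111 → 334 → 167 → 502 → 251 → 754 → 377 → 1132 → 566 → 283 → 850 → 425 → 1276 → 638 → 319 → 958 → 479 → 1438 → 719 → 2158 → 1079 → 3238 → 1619 → 4858 → 2429 → 7288 → 3644 → 1822 → 911 → 2734 → 1367 → 4102 → 2051 → 6154 → 3077 → 9232 → 4616 → 2308 → 1154 → 577 → 1732 → 866 → 433 → 1300 → 650 → 325 → 976 → 488 → 244 → 122 → 61 → 184 → 92 → 46 → 23 → 70 → 35 → 106 → 53 → 160 → 80 → 40 → 20 → 10 → 5 → 16 → 8 → 4 → 2 → 1
Total steps = 71

71 steps


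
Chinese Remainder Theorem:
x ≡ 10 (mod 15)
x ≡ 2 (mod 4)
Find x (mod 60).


M = 15*4 = 60
M1 = M/15 = 4, M2 = M/4 = 15
M1^(-1) mod 15 = 4, M2^(-1) mod 4 = 3
x = 10*4*4 + 2*15*3 = 250
250 mod 60 = 10
Check: 10 mod 15 = 10 ✓, 10 mod 4 = 2 ✓

x ≡ 10 (mod 60)


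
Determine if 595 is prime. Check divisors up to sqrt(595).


595 / 5 = 119 (exact division)
595 is NOT prime.

No, 595 is not prime


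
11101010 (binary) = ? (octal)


11101010 (base 2) = 234 (decimal)
234 (decimal) = 352 (base 8)


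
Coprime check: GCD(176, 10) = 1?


Euclidean algorithm:
176 = 17 * 10 + 6
10 = 1 * 6 + 4
6 = 1 * 4 + 2
4 = 2 * 2 + 0
GCD(176, 10) = 2

No, not coprime (GCD = 2)


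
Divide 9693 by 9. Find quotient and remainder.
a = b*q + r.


9693 = 9 * 1077 + 0
Check: 9693 + 0 = 9693

q = 1077, r = 0


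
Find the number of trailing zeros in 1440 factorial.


floor(1440/5) = 288
floor(1440/25) = 57
floor(1440/125) = 11
floor(1440/625) = 2
Total = 358

358 trailing zeros


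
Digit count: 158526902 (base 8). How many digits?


158526902 in base 8 = 1134566666
Number of digits = 10

10 digits (base 8)


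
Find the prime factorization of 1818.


1818 / 2 = 909
909 / 3 = 303
303 / 3 = 101
101 / 101 = 1
1818 = 2 × 3^2 × 101


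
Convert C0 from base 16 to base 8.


C0 (base 16) = 192 (decimal)
192 (decimal) = 300 (base 8)


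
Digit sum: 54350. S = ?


5 + 4 + 3 + 5 + 0 = 17


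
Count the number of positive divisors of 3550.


3550 = 2^1 × 5^2 × 71^1
d(3550) = (1+1) × (2+1) × (1+1) = 12

12 divisors


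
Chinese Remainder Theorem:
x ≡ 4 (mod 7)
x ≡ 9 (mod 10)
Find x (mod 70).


M = 7*10 = 70
M1 = M/7 = 10, M2 = M/10 = 7
M1^(-1) mod 7 = 5, M2^(-1) mod 10 = 3
x = 4*10*5 + 9*7*3 = 389
389 mod 70 = 39
Check: 39 mod 7 = 4 ✓, 39 mod 10 = 9 ✓

x ≡ 39 (mod 70)


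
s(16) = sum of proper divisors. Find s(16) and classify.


Proper divisors: 1, 2, 4, 8
Sum = 1 + 2 + 4 + 8 = 15
15 < 16 → deficient

s(16) = 15 (deficient)


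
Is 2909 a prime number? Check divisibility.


Check divisors up to sqrt(2909) = 53.9351
No divisors found.
2909 is prime.

Yes, 2909 is prime


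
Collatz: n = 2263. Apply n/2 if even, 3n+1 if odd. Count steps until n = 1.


2263 → 6790 → 3395 → 10186 → 5093 → 15280 → 7640 → 3820 → 1910 → 955 → 2866 → 1433 → 4300 → 2150 → 1075 → 3226 → 1613 → 4840 → 2420 → 1210 → 605 → 1816 → 908 → 454 → 227 → 682 → 341 → 1024 → 512 → 256 → 128 → 64 → 32 → 16 → 8 → 4 → 2 → 1
Total steps = 37

37 steps


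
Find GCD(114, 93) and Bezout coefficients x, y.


Tabular extended Euclidean (each row: r = 114*s + 93*t):
r=114, s=1, t=0
r=93, s=0, t=1
q=1: r=21, s=1, t=-1   [114*(1) + 93*(-1) = 21]
q=4: r=9, s=-4, t=5   [114*(-4) + 93*(5) = 9]
q=2: r=3, s=9, t=-11   [114*(9) + 93*(-11) = 3]
q=3: r=0, s=-31, t=38   [114*(-31) + 93*(38) = 0]
GCD = 3; from the row with r=3: x=9, y=-11
Check: 114*(9) + 93*(-11) = 1026 - 1023 = 3

GCD = 3, x = 9, y = -11


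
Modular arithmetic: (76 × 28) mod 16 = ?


76 × 28 = 2128
2128 mod 16 = 0


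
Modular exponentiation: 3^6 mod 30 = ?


3^1 mod 30 = 3
3^2 mod 30 = 9
3^3 mod 30 = 27
3^4 mod 30 = 21
3^5 mod 30 = 3
3^6 mod 30 = 9


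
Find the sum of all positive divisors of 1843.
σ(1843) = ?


Divisors of 1843: 1, 19, 97, 1843
Sum = 1 + 19 + 97 + 1843 = 1960

σ(1843) = 1960


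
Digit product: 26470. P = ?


2 × 6 × 4 × 7 × 0 = 0


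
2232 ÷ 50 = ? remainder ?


2232 = 50 * 44 + 32
Check: 2200 + 32 = 2232

q = 44, r = 32


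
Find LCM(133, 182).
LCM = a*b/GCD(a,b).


GCD(133, 182) = 7
LCM = 133*182/7 = 24206/7 = 3458

LCM = 3458


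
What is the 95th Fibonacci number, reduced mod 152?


F(k) mod 152 for k=1..95:
1, 1, 2, 3, 5, 8, 13, 21, 34, 55, 89, 144, 81, 73, 2, 75, 77, 0, 77, 77, 2, 79, 81, 8, 89, 97, 34, 131, 13, 144, 5, 149, 2, 151, 1, 0, 1, 1, 2, 3, 5, 8, 13, 21, 34, 55, 89, 144, 81, 73, 2, 75, 77, 0, 77, 77, 2, 79, 81, 8, 89, 97, 34, 131, 13, 144, 5, 149, 2, 151, 1, 0, 1, 1, 2, 3, 5, 8, 13, 21, 34, 55, 89, 144, 81, 73, 2, 75, 77, 0, 77, 77, 2, 79, 81
F(95) mod 152 = 81


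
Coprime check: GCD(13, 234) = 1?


Euclidean algorithm:
234 = 18 * 13 + 0
GCD(13, 234) = 13

No, not coprime (GCD = 13)


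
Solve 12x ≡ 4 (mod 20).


GCD(12, 20) = 4 divides 4
Divide: 3x ≡ 1 (mod 5)
x ≡ 2 (mod 5)


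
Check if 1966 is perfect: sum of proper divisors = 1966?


Proper divisors of 1966: 1, 2, 983
Sum = 1 + 2 + 983 = 986

No, 1966 is not perfect (986 ≠ 1966)


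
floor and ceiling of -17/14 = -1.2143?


-17/14 = -1.2143
floor = -2
ceil = -1

floor = -2, ceil = -1


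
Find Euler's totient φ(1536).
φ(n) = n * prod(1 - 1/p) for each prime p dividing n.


1536 = 2^9 × 3
Prime factors: 2, 3
φ(1536) = 1536 × (1-1/2) × (1-1/3)
= 1536 × 1/2 × 2/3 = 512

φ(1536) = 512


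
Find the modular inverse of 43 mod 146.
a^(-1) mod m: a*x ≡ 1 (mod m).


Use the extended Euclidean algorithm on (146, 43); each row r = 146*s + 43*t:
r=146, s=1, t=0
r=43, s=0, t=1
q=3: r=17, s=1, t=-3   [146*(1) + 43*(-3) = 17]
q=2: r=9, s=-2, t=7   [146*(-2) + 43*(7) = 9]
q=1: r=8, s=3, t=-10   [146*(3) + 43*(-10) = 8]
q=1: r=1, s=-5, t=17   [146*(-5) + 43*(17) = 1]
q=8: r=0, s=43, t=-146   [146*(43) + 43*(-146) = 0]
GCD = 1 with t = 17, so 43*(17) ≡ 1 (mod 146)
Inverse = 17 mod 146 = 17
Check: 43 * 17 = 731 ≡ 1 (mod 146)

43^(-1) ≡ 17 (mod 146)


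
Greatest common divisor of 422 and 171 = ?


422 = 2 * 171 + 80
171 = 2 * 80 + 11
80 = 7 * 11 + 3
11 = 3 * 3 + 2
3 = 1 * 2 + 1
2 = 2 * 1 + 0
GCD = 1


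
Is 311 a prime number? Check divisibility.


Check divisors up to sqrt(311) = 17.6352
No divisors found.
311 is prime.

Yes, 311 is prime


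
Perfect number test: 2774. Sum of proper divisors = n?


Proper divisors of 2774: 1, 2, 19, 38, 73, 146, 1387
Sum = 1 + 2 + 19 + 38 + 73 + 146 + 1387 = 1666

No, 2774 is not perfect (1666 ≠ 2774)


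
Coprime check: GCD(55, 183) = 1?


Euclidean algorithm:
183 = 3 * 55 + 18
55 = 3 * 18 + 1
18 = 18 * 1 + 0
GCD(55, 183) = 1

Yes, coprime (GCD = 1)


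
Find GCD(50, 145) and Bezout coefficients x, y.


Tabular extended Euclidean (each row: r = 50*s + 145*t):
r=50, s=1, t=0
r=145, s=0, t=1
q=0: r=50, s=1, t=0   [50*(1) + 145*(0) = 50]
q=2: r=45, s=-2, t=1   [50*(-2) + 145*(1) = 45]
q=1: r=5, s=3, t=-1   [50*(3) + 145*(-1) = 5]
q=9: r=0, s=-29, t=10   [50*(-29) + 145*(10) = 0]
GCD = 5; from the row with r=5: x=3, y=-1
Check: 50*(3) + 145*(-1) = 150 - 145 = 5

GCD = 5, x = 3, y = -1


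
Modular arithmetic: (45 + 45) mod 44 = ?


45 + 45 = 90
90 mod 44 = 2


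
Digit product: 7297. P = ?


7 × 2 × 9 × 7 = 882


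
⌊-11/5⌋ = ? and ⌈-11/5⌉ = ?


-11/5 = -2.2000
floor = -3
ceil = -2

floor = -3, ceil = -2


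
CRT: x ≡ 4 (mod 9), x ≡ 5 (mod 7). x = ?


M = 9*7 = 63
M1 = M/9 = 7, M2 = M/7 = 9
M1^(-1) mod 9 = 4, M2^(-1) mod 7 = 4
x = 4*7*4 + 5*9*4 = 292
292 mod 63 = 40
Check: 40 mod 9 = 4 ✓, 40 mod 7 = 5 ✓

x ≡ 40 (mod 63)


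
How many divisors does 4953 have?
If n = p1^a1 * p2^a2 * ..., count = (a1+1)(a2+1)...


4953 = 3^1 × 13^1 × 127^1
d(4953) = (1+1) × (1+1) × (1+1) = 8

8 divisors


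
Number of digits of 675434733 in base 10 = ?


675434733 has 9 digits in base 10
floor(log10(675434733)) + 1 = floor(8.8296) + 1 = 9

9 digits (base 10)


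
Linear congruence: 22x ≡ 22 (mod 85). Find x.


GCD(22, 85) = 1, unique solution
a^(-1) mod 85 = 58
x = 58 * 22 mod 85 = 1

x ≡ 1 (mod 85)


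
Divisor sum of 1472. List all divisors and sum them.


Divisors of 1472: 1, 2, 4, 8, 16, 23, 32, 46, 64, 92, 184, 368, 736, 1472
Sum = 1 + 2 + 4 + 8 + 16 + 23 + 32 + 46 + 64 + 92 + 184 + 368 + 736 + 1472 = 3048

σ(1472) = 3048


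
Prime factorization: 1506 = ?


1506 / 2 = 753
753 / 3 = 251
251 / 251 = 1
1506 = 2 × 3 × 251


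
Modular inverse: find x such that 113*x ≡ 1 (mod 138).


Use the extended Euclidean algorithm on (138, 113); each row r = 138*s + 113*t:
r=138, s=1, t=0
r=113, s=0, t=1
q=1: r=25, s=1, t=-1   [138*(1) + 113*(-1) = 25]
q=4: r=13, s=-4, t=5   [138*(-4) + 113*(5) = 13]
q=1: r=12, s=5, t=-6   [138*(5) + 113*(-6) = 12]
q=1: r=1, s=-9, t=11   [138*(-9) + 113*(11) = 1]
q=12: r=0, s=113, t=-138   [138*(113) + 113*(-138) = 0]
GCD = 1 with t = 11, so 113*(11) ≡ 1 (mod 138)
Inverse = 11 mod 138 = 11
Check: 113 * 11 = 1243 ≡ 1 (mod 138)

113^(-1) ≡ 11 (mod 138)


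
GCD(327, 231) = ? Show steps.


327 = 1 * 231 + 96
231 = 2 * 96 + 39
96 = 2 * 39 + 18
39 = 2 * 18 + 3
18 = 6 * 3 + 0
GCD = 3


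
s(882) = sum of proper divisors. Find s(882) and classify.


Proper divisors: 1, 2, 3, 6, 7, 9, 14, 18, 21, 42, 49, 63, 98, 126, 147, 294, 441
Sum = 1 + 2 + 3 + 6 + 7 + 9 + 14 + 18 + 21 + 42 + 49 + 63 + 98 + 126 + 147 + 294 + 441 = 1341
1341 > 882 → abundant

s(882) = 1341 (abundant)


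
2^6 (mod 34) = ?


2^1 mod 34 = 2
2^2 mod 34 = 4
2^3 mod 34 = 8
2^4 mod 34 = 16
2^5 mod 34 = 32
2^6 mod 34 = 30


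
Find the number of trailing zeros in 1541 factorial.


floor(1541/5) = 308
floor(1541/25) = 61
floor(1541/125) = 12
floor(1541/625) = 2
Total = 383

383 trailing zeros


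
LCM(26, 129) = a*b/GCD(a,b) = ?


GCD(26, 129) = 1
LCM = 26*129/1 = 3354/1 = 3354

LCM = 3354


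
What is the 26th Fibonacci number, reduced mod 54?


F(k) mod 54 for k=1..26:
1, 1, 2, 3, 5, 8, 13, 21, 34, 1, 35, 36, 17, 53, 16, 15, 31, 46, 23, 15, 38, 53, 37, 36, 19, 1
F(26) mod 54 = 1


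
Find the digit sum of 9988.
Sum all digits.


9 + 9 + 8 + 8 = 34


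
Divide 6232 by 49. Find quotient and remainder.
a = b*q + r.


6232 = 49 * 127 + 9
Check: 6223 + 9 = 6232

q = 127, r = 9


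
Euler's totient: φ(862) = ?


862 = 2 × 431
Prime factors: 2, 431
φ(862) = 862 × (1-1/2) × (1-1/431)
= 862 × 1/2 × 430/431 = 430

φ(862) = 430


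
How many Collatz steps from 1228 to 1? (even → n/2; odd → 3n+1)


1228 → 614 → 307 → 922 → 461 → 1384 → 692 → 346 → 173 → 520 → 260 → 130 → 65 → 196 → 98 → 49 → 148 → 74 → 37 → 112 → 56 → 28 → 14 → 7 → 22 → 11 → 34 → 17 → 52 → 26 → 13 → 40 → 20 → 10 → 5 → 16 → 8 → 4 → 2 → 1
Total steps = 39

39 steps


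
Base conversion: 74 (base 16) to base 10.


74 (base 16) = 116 (decimal)
116 (decimal) = 116 (base 10)


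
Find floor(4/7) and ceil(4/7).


4/7 = 0.5714
floor = 0
ceil = 1

floor = 0, ceil = 1


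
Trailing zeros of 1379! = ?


floor(1379/5) = 275
floor(1379/25) = 55
floor(1379/125) = 11
floor(1379/625) = 2
Total = 343

343 trailing zeros


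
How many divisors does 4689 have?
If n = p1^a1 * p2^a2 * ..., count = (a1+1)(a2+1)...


4689 = 3^2 × 521^1
d(4689) = (2+1) × (1+1) = 6

6 divisors


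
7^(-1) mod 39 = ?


Use the extended Euclidean algorithm on (39, 7); each row r = 39*s + 7*t:
r=39, s=1, t=0
r=7, s=0, t=1
q=5: r=4, s=1, t=-5   [39*(1) + 7*(-5) = 4]
q=1: r=3, s=-1, t=6   [39*(-1) + 7*(6) = 3]
q=1: r=1, s=2, t=-11   [39*(2) + 7*(-11) = 1]
q=3: r=0, s=-7, t=39   [39*(-7) + 7*(39) = 0]
GCD = 1 with t = -11, so 7*(-11) ≡ 1 (mod 39)
Inverse = -11 mod 39 = 28
Check: 7 * 28 = 196 ≡ 1 (mod 39)

7^(-1) ≡ 28 (mod 39)


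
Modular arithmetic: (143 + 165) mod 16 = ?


143 + 165 = 308
308 mod 16 = 4


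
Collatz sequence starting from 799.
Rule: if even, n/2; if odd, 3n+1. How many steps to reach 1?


799 → 2398 → 1199 → 3598 → 1799 → 5398 → 2699 → 8098 → 4049 → 12148 → 6074 → 3037 → 9112 → 4556 → 2278 → 1139 → 3418 → 1709 → 5128 → 2564 → 1282 → 641 → 1924 → 962 → 481 → 1444 → 722 → 361 → 1084 → 542 → 271 → 814 → 407 → 1222 → 611 → 1834 → 917 → 2752 → 1376 → 688 → 344 → 172 → 86 → 43 → 130 → 65 → 196 → 98 → 49 → 148 → 74 → 37 → 112 → 56 → 28 → 14 → 7 → 22 → 11 → 34 → 17 → 52 → 26 → 13 → 40 → 20 → 10 → 5 → 16 → 8 → 4 → 2 → 1
Total steps = 72

72 steps


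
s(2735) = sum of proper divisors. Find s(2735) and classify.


Proper divisors: 1, 5, 547
Sum = 1 + 5 + 547 = 553
553 < 2735 → deficient

s(2735) = 553 (deficient)


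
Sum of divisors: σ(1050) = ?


Divisors of 1050: 1, 2, 3, 5, 6, 7, 10, 14, 15, 21, 25, 30, 35, 42, 50, 70, 75, 105, 150, 175, 210, 350, 525, 1050
Sum = 1 + 2 + 3 + 5 + 6 + 7 + 10 + 14 + 15 + 21 + 25 + 30 + 35 + 42 + 50 + 70 + 75 + 105 + 150 + 175 + 210 + 350 + 525 + 1050 = 2976

σ(1050) = 2976


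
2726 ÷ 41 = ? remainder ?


2726 = 41 * 66 + 20
Check: 2706 + 20 = 2726

q = 66, r = 20


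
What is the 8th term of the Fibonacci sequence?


Sequence: 1, 1, 2, 3, 5, 8, 13, 21
F(8) = 21


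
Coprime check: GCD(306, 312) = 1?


Euclidean algorithm:
312 = 1 * 306 + 6
306 = 51 * 6 + 0
GCD(306, 312) = 6

No, not coprime (GCD = 6)


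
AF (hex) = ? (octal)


AF (base 16) = 175 (decimal)
175 (decimal) = 257 (base 8)


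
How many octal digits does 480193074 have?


480193074 in base 8 = 3447625062
Number of digits = 10

10 digits (base 8)


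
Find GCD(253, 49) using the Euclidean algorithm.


253 = 5 * 49 + 8
49 = 6 * 8 + 1
8 = 8 * 1 + 0
GCD = 1


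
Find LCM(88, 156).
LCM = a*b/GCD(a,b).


GCD(88, 156) = 4
LCM = 88*156/4 = 13728/4 = 3432

LCM = 3432


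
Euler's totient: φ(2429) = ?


2429 = 7 × 347
Prime factors: 7, 347
φ(2429) = 2429 × (1-1/7) × (1-1/347)
= 2429 × 6/7 × 346/347 = 2076

φ(2429) = 2076


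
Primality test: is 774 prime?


774 / 2 = 387 (exact division)
774 is NOT prime.

No, 774 is not prime


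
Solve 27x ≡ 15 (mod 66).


GCD(27, 66) = 3 divides 15
Divide: 9x ≡ 5 (mod 22)
x ≡ 3 (mod 22)


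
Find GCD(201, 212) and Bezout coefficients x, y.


Tabular extended Euclidean (each row: r = 201*s + 212*t):
r=201, s=1, t=0
r=212, s=0, t=1
q=0: r=201, s=1, t=0   [201*(1) + 212*(0) = 201]
q=1: r=11, s=-1, t=1   [201*(-1) + 212*(1) = 11]
q=18: r=3, s=19, t=-18   [201*(19) + 212*(-18) = 3]
q=3: r=2, s=-58, t=55   [201*(-58) + 212*(55) = 2]
q=1: r=1, s=77, t=-73   [201*(77) + 212*(-73) = 1]
q=2: r=0, s=-212, t=201   [201*(-212) + 212*(201) = 0]
GCD = 1; from the row with r=1: x=77, y=-73
Check: 201*(77) + 212*(-73) = 15477 - 15476 = 1

GCD = 1, x = 77, y = -73


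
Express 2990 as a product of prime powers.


2990 / 2 = 1495
1495 / 5 = 299
299 / 13 = 23
23 / 23 = 1
2990 = 2 × 5 × 13 × 23


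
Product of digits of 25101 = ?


2 × 5 × 1 × 0 × 1 = 0


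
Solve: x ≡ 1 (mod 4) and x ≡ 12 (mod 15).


M = 4*15 = 60
M1 = M/4 = 15, M2 = M/15 = 4
M1^(-1) mod 4 = 3, M2^(-1) mod 15 = 4
x = 1*15*3 + 12*4*4 = 237
237 mod 60 = 57
Check: 57 mod 4 = 1 ✓, 57 mod 15 = 12 ✓

x ≡ 57 (mod 60)


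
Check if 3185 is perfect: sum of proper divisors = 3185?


Proper divisors of 3185: 1, 5, 7, 13, 35, 49, 65, 91, 245, 455, 637
Sum = 1 + 5 + 7 + 13 + 35 + 49 + 65 + 91 + 245 + 455 + 637 = 1603

No, 3185 is not perfect (1603 ≠ 3185)


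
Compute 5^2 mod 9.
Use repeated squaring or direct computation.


5^1 mod 9 = 5
5^2 mod 9 = 7


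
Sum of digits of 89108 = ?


8 + 9 + 1 + 0 + 8 = 26


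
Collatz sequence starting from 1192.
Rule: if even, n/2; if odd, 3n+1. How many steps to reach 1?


1192 → 596 → 298 → 149 → 448 → 224 → 112 → 56 → 28 → 14 → 7 → 22 → 11 → 34 → 17 → 52 → 26 → 13 → 40 → 20 → 10 → 5 → 16 → 8 → 4 → 2 → 1
Total steps = 26

26 steps


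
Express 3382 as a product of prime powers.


3382 / 2 = 1691
1691 / 19 = 89
89 / 89 = 1
3382 = 2 × 19 × 89


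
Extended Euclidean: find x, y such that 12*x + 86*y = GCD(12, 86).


Tabular extended Euclidean (each row: r = 12*s + 86*t):
r=12, s=1, t=0
r=86, s=0, t=1
q=0: r=12, s=1, t=0   [12*(1) + 86*(0) = 12]
q=7: r=2, s=-7, t=1   [12*(-7) + 86*(1) = 2]
q=6: r=0, s=43, t=-6   [12*(43) + 86*(-6) = 0]
GCD = 2; from the row with r=2: x=-7, y=1
Check: 12*(-7) + 86*(1) = -84 + 86 = 2

GCD = 2, x = -7, y = 1


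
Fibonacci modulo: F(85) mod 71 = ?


F(k) mod 71 for k=1..85:
1, 1, 2, 3, 5, 8, 13, 21, 34, 55, 18, 2, 20, 22, 42, 64, 35, 28, 63, 20, 12, 32, 44, 5, 49, 54, 32, 15, 47, 62, 38, 29, 67, 25, 21, 46, 67, 42, 38, 9, 47, 56, 32, 17, 49, 66, 44, 39, 12, 51, 63, 43, 35, 7, 42, 49, 20, 69, 18, 16, 34, 50, 13, 63, 5, 68, 2, 70, 1, 0, 1, 1, 2, 3, 5, 8, 13, 21, 34, 55, 18, 2, 20, 22, 42
F(85) mod 71 = 42


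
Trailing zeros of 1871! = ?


floor(1871/5) = 374
floor(1871/25) = 74
floor(1871/125) = 14
floor(1871/625) = 2
Total = 464

464 trailing zeros


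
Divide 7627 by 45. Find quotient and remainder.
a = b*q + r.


7627 = 45 * 169 + 22
Check: 7605 + 22 = 7627

q = 169, r = 22


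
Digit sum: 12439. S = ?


1 + 2 + 4 + 3 + 9 = 19


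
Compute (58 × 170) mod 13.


58 × 170 = 9860
9860 mod 13 = 6


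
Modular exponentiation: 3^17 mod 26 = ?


3^1 mod 26 = 3
3^2 mod 26 = 9
3^3 mod 26 = 1
3^4 mod 26 = 3
3^5 mod 26 = 9
3^6 mod 26 = 1
3^7 mod 26 = 3
3^8 mod 26 = 9
3^9 mod 26 = 1
3^10 mod 26 = 3
3^11 mod 26 = 9
3^12 mod 26 = 1
3^13 mod 26 = 3
3^14 mod 26 = 9
3^15 mod 26 = 1
3^16 mod 26 = 3
3^17 mod 26 = 9


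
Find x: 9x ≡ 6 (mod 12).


GCD(9, 12) = 3 divides 6
Divide: 3x ≡ 2 (mod 4)
x ≡ 2 (mod 4)


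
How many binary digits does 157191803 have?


157191803 in base 2 = 1001010111101000111001111011
Number of digits = 28

28 digits (base 2)


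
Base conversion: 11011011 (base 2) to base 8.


11011011 (base 2) = 219 (decimal)
219 (decimal) = 333 (base 8)


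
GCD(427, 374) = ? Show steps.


427 = 1 * 374 + 53
374 = 7 * 53 + 3
53 = 17 * 3 + 2
3 = 1 * 2 + 1
2 = 2 * 1 + 0
GCD = 1


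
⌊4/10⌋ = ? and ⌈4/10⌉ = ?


4/10 = 0.4000
floor = 0
ceil = 1

floor = 0, ceil = 1


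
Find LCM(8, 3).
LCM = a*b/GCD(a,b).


GCD(8, 3) = 1
LCM = 8*3/1 = 24/1 = 24

LCM = 24


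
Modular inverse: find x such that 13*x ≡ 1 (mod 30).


Use the extended Euclidean algorithm on (30, 13); each row r = 30*s + 13*t:
r=30, s=1, t=0
r=13, s=0, t=1
q=2: r=4, s=1, t=-2   [30*(1) + 13*(-2) = 4]
q=3: r=1, s=-3, t=7   [30*(-3) + 13*(7) = 1]
q=4: r=0, s=13, t=-30   [30*(13) + 13*(-30) = 0]
GCD = 1 with t = 7, so 13*(7) ≡ 1 (mod 30)
Inverse = 7 mod 30 = 7
Check: 13 * 7 = 91 ≡ 1 (mod 30)

13^(-1) ≡ 7 (mod 30)


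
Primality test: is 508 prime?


508 / 2 = 254 (exact division)
508 is NOT prime.

No, 508 is not prime


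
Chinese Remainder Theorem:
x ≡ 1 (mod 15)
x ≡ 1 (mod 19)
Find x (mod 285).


M = 15*19 = 285
M1 = M/15 = 19, M2 = M/19 = 15
M1^(-1) mod 15 = 4, M2^(-1) mod 19 = 14
x = 1*19*4 + 1*15*14 = 286
286 mod 285 = 1
Check: 1 mod 15 = 1 ✓, 1 mod 19 = 1 ✓

x ≡ 1 (mod 285)


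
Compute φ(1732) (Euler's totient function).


1732 = 2^2 × 433
Prime factors: 2, 433
φ(1732) = 1732 × (1-1/2) × (1-1/433)
= 1732 × 1/2 × 432/433 = 864

φ(1732) = 864


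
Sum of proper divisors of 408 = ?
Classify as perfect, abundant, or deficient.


Proper divisors: 1, 2, 3, 4, 6, 8, 12, 17, 24, 34, 51, 68, 102, 136, 204
Sum = 1 + 2 + 3 + 4 + 6 + 8 + 12 + 17 + 24 + 34 + 51 + 68 + 102 + 136 + 204 = 672
672 > 408 → abundant

s(408) = 672 (abundant)


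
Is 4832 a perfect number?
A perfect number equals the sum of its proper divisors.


Proper divisors of 4832: 1, 2, 4, 8, 16, 32, 151, 302, 604, 1208, 2416
Sum = 1 + 2 + 4 + 8 + 16 + 32 + 151 + 302 + 604 + 1208 + 2416 = 4744

No, 4832 is not perfect (4744 ≠ 4832)


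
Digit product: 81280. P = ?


8 × 1 × 2 × 8 × 0 = 0


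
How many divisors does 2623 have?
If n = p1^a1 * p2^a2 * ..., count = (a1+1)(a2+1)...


2623 = 43^1 × 61^1
d(2623) = (1+1) × (1+1) = 4

4 divisors


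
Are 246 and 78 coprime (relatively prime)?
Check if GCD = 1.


Euclidean algorithm:
246 = 3 * 78 + 12
78 = 6 * 12 + 6
12 = 2 * 6 + 0
GCD(246, 78) = 6

No, not coprime (GCD = 6)


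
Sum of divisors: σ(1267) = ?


Divisors of 1267: 1, 7, 181, 1267
Sum = 1 + 7 + 181 + 1267 = 1456

σ(1267) = 1456


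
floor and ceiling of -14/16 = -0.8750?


-14/16 = -0.8750
floor = -1
ceil = 0

floor = -1, ceil = 0


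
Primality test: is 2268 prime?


2268 / 2 = 1134 (exact division)
2268 is NOT prime.

No, 2268 is not prime


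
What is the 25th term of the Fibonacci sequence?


Sequence: 1, 1, 2, 3, 5, 8, 13, 21, 34, 55, 89, 144, 233, 377, 610, 987, 1597, 2584, 4181, 6765, 10946, 17711, 28657, 46368, 75025
F(25) = 75025


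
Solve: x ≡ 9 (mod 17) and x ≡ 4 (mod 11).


M = 17*11 = 187
M1 = M/17 = 11, M2 = M/11 = 17
M1^(-1) mod 17 = 14, M2^(-1) mod 11 = 2
x = 9*11*14 + 4*17*2 = 1522
1522 mod 187 = 26
Check: 26 mod 17 = 9 ✓, 26 mod 11 = 4 ✓

x ≡ 26 (mod 187)


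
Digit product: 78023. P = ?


7 × 8 × 0 × 2 × 3 = 0


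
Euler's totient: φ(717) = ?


717 = 3 × 239
Prime factors: 3, 239
φ(717) = 717 × (1-1/3) × (1-1/239)
= 717 × 2/3 × 238/239 = 476

φ(717) = 476


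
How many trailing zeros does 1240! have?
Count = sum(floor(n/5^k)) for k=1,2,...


floor(1240/5) = 248
floor(1240/25) = 49
floor(1240/125) = 9
floor(1240/625) = 1
Total = 307

307 trailing zeros


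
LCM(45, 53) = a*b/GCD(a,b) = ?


GCD(45, 53) = 1
LCM = 45*53/1 = 2385/1 = 2385

LCM = 2385


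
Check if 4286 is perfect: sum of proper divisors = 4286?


Proper divisors of 4286: 1, 2, 2143
Sum = 1 + 2 + 2143 = 2146

No, 4286 is not perfect (2146 ≠ 4286)


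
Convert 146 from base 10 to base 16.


146 (base 10) = 146 (decimal)
146 (decimal) = 92 (base 16)


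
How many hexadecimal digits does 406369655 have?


406369655 in base 16 = 1838B577
Number of digits = 8

8 digits (base 16)


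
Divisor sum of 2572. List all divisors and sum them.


Divisors of 2572: 1, 2, 4, 643, 1286, 2572
Sum = 1 + 2 + 4 + 643 + 1286 + 2572 = 4508

σ(2572) = 4508


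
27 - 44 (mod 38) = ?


27 - 44 = -17
-17 mod 38 = 21


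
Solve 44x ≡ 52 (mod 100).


GCD(44, 100) = 4 divides 52
Divide: 11x ≡ 13 (mod 25)
x ≡ 8 (mod 25)


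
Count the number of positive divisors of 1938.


1938 = 2^1 × 3^1 × 17^1 × 19^1
d(1938) = (1+1) × (1+1) × (1+1) × (1+1) = 16

16 divisors


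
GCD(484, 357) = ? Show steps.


484 = 1 * 357 + 127
357 = 2 * 127 + 103
127 = 1 * 103 + 24
103 = 4 * 24 + 7
24 = 3 * 7 + 3
7 = 2 * 3 + 1
3 = 3 * 1 + 0
GCD = 1


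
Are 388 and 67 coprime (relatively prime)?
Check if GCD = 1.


Euclidean algorithm:
388 = 5 * 67 + 53
67 = 1 * 53 + 14
53 = 3 * 14 + 11
14 = 1 * 11 + 3
11 = 3 * 3 + 2
3 = 1 * 2 + 1
2 = 2 * 1 + 0
GCD(388, 67) = 1

Yes, coprime (GCD = 1)


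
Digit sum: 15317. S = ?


1 + 5 + 3 + 1 + 7 = 17


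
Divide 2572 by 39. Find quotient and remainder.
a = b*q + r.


2572 = 39 * 65 + 37
Check: 2535 + 37 = 2572

q = 65, r = 37


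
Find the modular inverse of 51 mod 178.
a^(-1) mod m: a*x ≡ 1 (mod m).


Use the extended Euclidean algorithm on (178, 51); each row r = 178*s + 51*t:
r=178, s=1, t=0
r=51, s=0, t=1
q=3: r=25, s=1, t=-3   [178*(1) + 51*(-3) = 25]
q=2: r=1, s=-2, t=7   [178*(-2) + 51*(7) = 1]
q=25: r=0, s=51, t=-178   [178*(51) + 51*(-178) = 0]
GCD = 1 with t = 7, so 51*(7) ≡ 1 (mod 178)
Inverse = 7 mod 178 = 7
Check: 51 * 7 = 357 ≡ 1 (mod 178)

51^(-1) ≡ 7 (mod 178)


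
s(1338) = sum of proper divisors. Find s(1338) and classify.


Proper divisors: 1, 2, 3, 6, 223, 446, 669
Sum = 1 + 2 + 3 + 6 + 223 + 446 + 669 = 1350
1350 > 1338 → abundant

s(1338) = 1350 (abundant)


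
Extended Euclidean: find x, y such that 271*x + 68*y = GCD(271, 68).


Tabular extended Euclidean (each row: r = 271*s + 68*t):
r=271, s=1, t=0
r=68, s=0, t=1
q=3: r=67, s=1, t=-3   [271*(1) + 68*(-3) = 67]
q=1: r=1, s=-1, t=4   [271*(-1) + 68*(4) = 1]
q=67: r=0, s=68, t=-271   [271*(68) + 68*(-271) = 0]
GCD = 1; from the row with r=1: x=-1, y=4
Check: 271*(-1) + 68*(4) = -271 + 272 = 1

GCD = 1, x = -1, y = 4


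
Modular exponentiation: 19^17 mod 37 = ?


19^1 mod 37 = 19
19^2 mod 37 = 28
19^3 mod 37 = 14
19^4 mod 37 = 7
19^5 mod 37 = 22
19^6 mod 37 = 11
19^7 mod 37 = 24
19^8 mod 37 = 12
19^9 mod 37 = 6
19^10 mod 37 = 3
19^11 mod 37 = 20
19^12 mod 37 = 10
19^13 mod 37 = 5
19^14 mod 37 = 21
19^15 mod 37 = 29
19^16 mod 37 = 33
19^17 mod 37 = 35


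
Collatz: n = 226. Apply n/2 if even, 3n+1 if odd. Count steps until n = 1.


226 → 113 → 340 → 170 → 85 → 256 → 128 → 64 → 32 → 16 → 8 → 4 → 2 → 1
Total steps = 13

13 steps


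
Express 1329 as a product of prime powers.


1329 / 3 = 443
443 / 443 = 1
1329 = 3 × 443


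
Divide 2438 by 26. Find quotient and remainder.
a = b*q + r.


2438 = 26 * 93 + 20
Check: 2418 + 20 = 2438

q = 93, r = 20


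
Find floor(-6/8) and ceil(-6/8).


-6/8 = -0.7500
floor = -1
ceil = 0

floor = -1, ceil = 0


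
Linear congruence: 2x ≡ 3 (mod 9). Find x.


GCD(2, 9) = 1, unique solution
a^(-1) mod 9 = 5
x = 5 * 3 mod 9 = 6

x ≡ 6 (mod 9)


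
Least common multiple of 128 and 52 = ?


GCD(128, 52) = 4
LCM = 128*52/4 = 6656/4 = 1664

LCM = 1664


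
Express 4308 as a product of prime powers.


4308 / 2 = 2154
2154 / 2 = 1077
1077 / 3 = 359
359 / 359 = 1
4308 = 2^2 × 3 × 359


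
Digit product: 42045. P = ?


4 × 2 × 0 × 4 × 5 = 0


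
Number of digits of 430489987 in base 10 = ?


430489987 has 9 digits in base 10
floor(log10(430489987)) + 1 = floor(8.6340) + 1 = 9

9 digits (base 10)


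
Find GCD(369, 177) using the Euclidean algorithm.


369 = 2 * 177 + 15
177 = 11 * 15 + 12
15 = 1 * 12 + 3
12 = 4 * 3 + 0
GCD = 3


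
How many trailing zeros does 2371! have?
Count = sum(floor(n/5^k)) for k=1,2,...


floor(2371/5) = 474
floor(2371/25) = 94
floor(2371/125) = 18
floor(2371/625) = 3
Total = 589

589 trailing zeros


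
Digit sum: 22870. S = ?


2 + 2 + 8 + 7 + 0 = 19


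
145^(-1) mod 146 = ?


Use the extended Euclidean algorithm on (146, 145); each row r = 146*s + 145*t:
r=146, s=1, t=0
r=145, s=0, t=1
q=1: r=1, s=1, t=-1   [146*(1) + 145*(-1) = 1]
q=145: r=0, s=-145, t=146   [146*(-145) + 145*(146) = 0]
GCD = 1 with t = -1, so 145*(-1) ≡ 1 (mod 146)
Inverse = -1 mod 146 = 145
Check: 145 * 145 = 21025 ≡ 1 (mod 146)

145^(-1) ≡ 145 (mod 146)


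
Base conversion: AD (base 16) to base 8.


AD (base 16) = 173 (decimal)
173 (decimal) = 255 (base 8)


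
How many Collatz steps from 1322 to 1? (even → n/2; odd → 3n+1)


1322 → 661 → 1984 → 992 → 496 → 248 → 124 → 62 → 31 → 94 → 47 → 142 → 71 → 214 → 107 → 322 → 161 → 484 → 242 → 121 → 364 → 182 → 91 → 274 → 137 → 412 → 206 → 103 → 310 → 155 → 466 → 233 → 700 → 350 → 175 → 526 → 263 → 790 → 395 → 1186 → 593 → 1780 → 890 → 445 → 1336 → 668 → 334 → 167 → 502 → 251 → 754 → 377 → 1132 → 566 → 283 → 850 → 425 → 1276 → 638 → 319 → 958 → 479 → 1438 → 719 → 2158 → 1079 → 3238 → 1619 → 4858 → 2429 → 7288 → 3644 → 1822 → 911 → 2734 → 1367 → 4102 → 2051 → 6154 → 3077 → 9232 → 4616 → 2308 → 1154 → 577 → 1732 → 866 → 433 → 1300 → 650 → 325 → 976 → 488 → 244 → 122 → 61 → 184 → 92 → 46 → 23 → 70 → 35 → 106 → 53 → 160 → 80 → 40 → 20 → 10 → 5 → 16 → 8 → 4 → 2 → 1
Total steps = 114

114 steps


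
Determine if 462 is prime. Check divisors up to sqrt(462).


462 / 2 = 231 (exact division)
462 is NOT prime.

No, 462 is not prime


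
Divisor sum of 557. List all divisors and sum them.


Divisors of 557: 1, 557
Sum = 1 + 557 = 558

σ(557) = 558


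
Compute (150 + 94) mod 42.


150 + 94 = 244
244 mod 42 = 34


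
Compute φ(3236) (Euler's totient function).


3236 = 2^2 × 809
Prime factors: 2, 809
φ(3236) = 3236 × (1-1/2) × (1-1/809)
= 3236 × 1/2 × 808/809 = 1616

φ(3236) = 1616


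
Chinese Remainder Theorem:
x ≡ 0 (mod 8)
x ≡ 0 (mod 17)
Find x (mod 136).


M = 8*17 = 136
M1 = M/8 = 17, M2 = M/17 = 8
M1^(-1) mod 8 = 1, M2^(-1) mod 17 = 15
x = 0*17*1 + 0*8*15 = 0
0 mod 136 = 0
Check: 0 mod 8 = 0 ✓, 0 mod 17 = 0 ✓

x ≡ 0 (mod 136)


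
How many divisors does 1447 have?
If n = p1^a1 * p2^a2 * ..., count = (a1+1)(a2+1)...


1447 = 1447^1
d(1447) = (1+1) = 2

2 divisors


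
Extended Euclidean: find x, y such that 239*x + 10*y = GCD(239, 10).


Tabular extended Euclidean (each row: r = 239*s + 10*t):
r=239, s=1, t=0
r=10, s=0, t=1
q=23: r=9, s=1, t=-23   [239*(1) + 10*(-23) = 9]
q=1: r=1, s=-1, t=24   [239*(-1) + 10*(24) = 1]
q=9: r=0, s=10, t=-239   [239*(10) + 10*(-239) = 0]
GCD = 1; from the row with r=1: x=-1, y=24
Check: 239*(-1) + 10*(24) = -239 + 240 = 1

GCD = 1, x = -1, y = 24


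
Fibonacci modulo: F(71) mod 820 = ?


F(k) mod 820 for k=1..71:
1, 1, 2, 3, 5, 8, 13, 21, 34, 55, 89, 144, 233, 377, 610, 167, 777, 124, 81, 205, 286, 491, 777, 448, 405, 33, 438, 471, 89, 560, 649, 389, 218, 607, 5, 612, 617, 409, 206, 615, 1, 616, 617, 413, 210, 623, 13, 636, 649, 465, 294, 759, 233, 172, 405, 577, 162, 739, 81, 0, 81, 81, 162, 243, 405, 648, 233, 61, 294, 355, 649
F(71) mod 820 = 649


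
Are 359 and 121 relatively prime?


Euclidean algorithm:
359 = 2 * 121 + 117
121 = 1 * 117 + 4
117 = 29 * 4 + 1
4 = 4 * 1 + 0
GCD(359, 121) = 1

Yes, coprime (GCD = 1)


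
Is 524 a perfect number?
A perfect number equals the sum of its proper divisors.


Proper divisors of 524: 1, 2, 4, 131, 262
Sum = 1 + 2 + 4 + 131 + 262 = 400

No, 524 is not perfect (400 ≠ 524)


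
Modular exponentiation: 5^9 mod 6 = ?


5^1 mod 6 = 5
5^2 mod 6 = 1
5^3 mod 6 = 5
5^4 mod 6 = 1
5^5 mod 6 = 5
5^6 mod 6 = 1
5^7 mod 6 = 5
5^8 mod 6 = 1
5^9 mod 6 = 5


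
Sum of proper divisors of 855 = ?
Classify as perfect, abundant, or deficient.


Proper divisors: 1, 3, 5, 9, 15, 19, 45, 57, 95, 171, 285
Sum = 1 + 3 + 5 + 9 + 15 + 19 + 45 + 57 + 95 + 171 + 285 = 705
705 < 855 → deficient

s(855) = 705 (deficient)


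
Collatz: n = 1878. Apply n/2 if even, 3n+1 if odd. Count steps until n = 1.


1878 → 939 → 2818 → 1409 → 4228 → 2114 → 1057 → 3172 → 1586 → 793 → 2380 → 1190 → 595 → 1786 → 893 → 2680 → 1340 → 670 → 335 → 1006 → 503 → 1510 → 755 → 2266 → 1133 → 3400 → 1700 → 850 → 425 → 1276 → 638 → 319 → 958 → 479 → 1438 → 719 → 2158 → 1079 → 3238 → 1619 → 4858 → 2429 → 7288 → 3644 → 1822 → 911 → 2734 → 1367 → 4102 → 2051 → 6154 → 3077 → 9232 → 4616 → 2308 → 1154 → 577 → 1732 → 866 → 433 → 1300 → 650 → 325 → 976 → 488 → 244 → 122 → 61 → 184 → 92 → 46 → 23 → 70 → 35 → 106 → 53 → 160 → 80 → 40 → 20 → 10 → 5 → 16 → 8 → 4 → 2 → 1
Total steps = 86

86 steps


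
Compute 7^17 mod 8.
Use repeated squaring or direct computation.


7^1 mod 8 = 7
7^2 mod 8 = 1
7^3 mod 8 = 7
7^4 mod 8 = 1
7^5 mod 8 = 7
7^6 mod 8 = 1
7^7 mod 8 = 7
7^8 mod 8 = 1
7^9 mod 8 = 7
7^10 mod 8 = 1
7^11 mod 8 = 7
7^12 mod 8 = 1
7^13 mod 8 = 7
7^14 mod 8 = 1
7^15 mod 8 = 7
7^16 mod 8 = 1
7^17 mod 8 = 7


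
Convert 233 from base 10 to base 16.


233 (base 10) = 233 (decimal)
233 (decimal) = E9 (base 16)


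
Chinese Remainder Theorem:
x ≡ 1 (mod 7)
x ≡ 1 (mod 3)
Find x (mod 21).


M = 7*3 = 21
M1 = M/7 = 3, M2 = M/3 = 7
M1^(-1) mod 7 = 5, M2^(-1) mod 3 = 1
x = 1*3*5 + 1*7*1 = 22
22 mod 21 = 1
Check: 1 mod 7 = 1 ✓, 1 mod 3 = 1 ✓

x ≡ 1 (mod 21)


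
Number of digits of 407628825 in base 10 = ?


407628825 has 9 digits in base 10
floor(log10(407628825)) + 1 = floor(8.6103) + 1 = 9

9 digits (base 10)


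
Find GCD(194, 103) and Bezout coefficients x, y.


Tabular extended Euclidean (each row: r = 194*s + 103*t):
r=194, s=1, t=0
r=103, s=0, t=1
q=1: r=91, s=1, t=-1   [194*(1) + 103*(-1) = 91]
q=1: r=12, s=-1, t=2   [194*(-1) + 103*(2) = 12]
q=7: r=7, s=8, t=-15   [194*(8) + 103*(-15) = 7]
q=1: r=5, s=-9, t=17   [194*(-9) + 103*(17) = 5]
q=1: r=2, s=17, t=-32   [194*(17) + 103*(-32) = 2]
q=2: r=1, s=-43, t=81   [194*(-43) + 103*(81) = 1]
q=2: r=0, s=103, t=-194   [194*(103) + 103*(-194) = 0]
GCD = 1; from the row with r=1: x=-43, y=81
Check: 194*(-43) + 103*(81) = -8342 + 8343 = 1

GCD = 1, x = -43, y = 81


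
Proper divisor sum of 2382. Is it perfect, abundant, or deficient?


Proper divisors: 1, 2, 3, 6, 397, 794, 1191
Sum = 1 + 2 + 3 + 6 + 397 + 794 + 1191 = 2394
2394 > 2382 → abundant

s(2382) = 2394 (abundant)


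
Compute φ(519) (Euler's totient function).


519 = 3 × 173
Prime factors: 3, 173
φ(519) = 519 × (1-1/3) × (1-1/173)
= 519 × 2/3 × 172/173 = 344

φ(519) = 344


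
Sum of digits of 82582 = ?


8 + 2 + 5 + 8 + 2 = 25


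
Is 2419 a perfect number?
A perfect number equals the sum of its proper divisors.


Proper divisors of 2419: 1, 41, 59
Sum = 1 + 41 + 59 = 101

No, 2419 is not perfect (101 ≠ 2419)


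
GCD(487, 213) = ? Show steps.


487 = 2 * 213 + 61
213 = 3 * 61 + 30
61 = 2 * 30 + 1
30 = 30 * 1 + 0
GCD = 1


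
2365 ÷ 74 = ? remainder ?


2365 = 74 * 31 + 71
Check: 2294 + 71 = 2365

q = 31, r = 71


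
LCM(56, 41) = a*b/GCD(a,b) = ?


GCD(56, 41) = 1
LCM = 56*41/1 = 2296/1 = 2296

LCM = 2296


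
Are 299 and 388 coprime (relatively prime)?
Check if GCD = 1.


Euclidean algorithm:
388 = 1 * 299 + 89
299 = 3 * 89 + 32
89 = 2 * 32 + 25
32 = 1 * 25 + 7
25 = 3 * 7 + 4
7 = 1 * 4 + 3
4 = 1 * 3 + 1
3 = 3 * 1 + 0
GCD(299, 388) = 1

Yes, coprime (GCD = 1)


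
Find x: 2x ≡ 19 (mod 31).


GCD(2, 31) = 1, unique solution
a^(-1) mod 31 = 16
x = 16 * 19 mod 31 = 25

x ≡ 25 (mod 31)


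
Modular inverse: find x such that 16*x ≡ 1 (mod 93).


Use the extended Euclidean algorithm on (93, 16); each row r = 93*s + 16*t:
r=93, s=1, t=0
r=16, s=0, t=1
q=5: r=13, s=1, t=-5   [93*(1) + 16*(-5) = 13]
q=1: r=3, s=-1, t=6   [93*(-1) + 16*(6) = 3]
q=4: r=1, s=5, t=-29   [93*(5) + 16*(-29) = 1]
q=3: r=0, s=-16, t=93   [93*(-16) + 16*(93) = 0]
GCD = 1 with t = -29, so 16*(-29) ≡ 1 (mod 93)
Inverse = -29 mod 93 = 64
Check: 16 * 64 = 1024 ≡ 1 (mod 93)

16^(-1) ≡ 64 (mod 93)


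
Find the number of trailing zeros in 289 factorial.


floor(289/5) = 57
floor(289/25) = 11
floor(289/125) = 2
Total = 70

70 trailing zeros


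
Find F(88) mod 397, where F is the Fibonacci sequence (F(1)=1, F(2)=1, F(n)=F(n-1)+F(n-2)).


F(k) mod 397 for k=1..88:
1, 1, 2, 3, 5, 8, 13, 21, 34, 55, 89, 144, 233, 377, 213, 193, 9, 202, 211, 16, 227, 243, 73, 316, 389, 308, 300, 211, 114, 325, 42, 367, 12, 379, 391, 373, 367, 343, 313, 259, 175, 37, 212, 249, 64, 313, 377, 293, 273, 169, 45, 214, 259, 76, 335, 14, 349, 363, 315, 281, 199, 83, 282, 365, 250, 218, 71, 289, 360, 252, 215, 70, 285, 355, 243, 201, 47, 248, 295, 146, 44, 190, 234, 27, 261, 288, 152, 43
F(88) mod 397 = 43


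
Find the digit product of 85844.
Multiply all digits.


8 × 5 × 8 × 4 × 4 = 5120


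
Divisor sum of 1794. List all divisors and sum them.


Divisors of 1794: 1, 2, 3, 6, 13, 23, 26, 39, 46, 69, 78, 138, 299, 598, 897, 1794
Sum = 1 + 2 + 3 + 6 + 13 + 23 + 26 + 39 + 46 + 69 + 78 + 138 + 299 + 598 + 897 + 1794 = 4032

σ(1794) = 4032
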